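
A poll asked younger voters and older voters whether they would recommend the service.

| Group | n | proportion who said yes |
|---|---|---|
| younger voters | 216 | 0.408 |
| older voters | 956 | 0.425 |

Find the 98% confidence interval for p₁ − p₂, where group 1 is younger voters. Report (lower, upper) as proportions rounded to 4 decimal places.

SE₁ = √(p̂₁(1−p̂₁)/n₁) = √(0.4080·0.5920/216) = 0.03344; SE₂ = √(0.4250·0.5750/956) = 0.01599.
Independent samples: SE of the difference = √(SE₁² + SE₂²) = √(0.0011182336 + 0.0002556801) = 0.03707.
z* for 98% confidence is 2.326, so the margin of error is 2.326 × 0.03707 = 0.08622.
Point estimate p̂₁ − p̂₂ = 0.4080 − 0.4250 = -0.0170.
-0.0170 ± 0.08622 → (-0.1032, 0.0692).

(-0.1032, 0.0692)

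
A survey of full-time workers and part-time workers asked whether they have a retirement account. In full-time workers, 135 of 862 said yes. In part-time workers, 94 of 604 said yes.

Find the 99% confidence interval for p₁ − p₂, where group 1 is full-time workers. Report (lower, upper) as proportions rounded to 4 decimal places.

p̂₁ = 135/862 = 0.1566 and p̂₂ = 94/604 = 0.1556.
SE₁ = √(p̂₁(1−p̂₁)/n₁) = √(0.1566·0.8434/862) = 0.01238; SE₂ = √(0.1556·0.8444/604) = 0.01475.
Independent samples: SE of the difference = √(SE₁² + SE₂²) = √(0.0001532644 + 0.0002175625) = 0.01926.
z* for 99% confidence is 2.576, so the margin of error is 2.576 × 0.01926 = 0.04961.
Point estimate p̂₁ − p̂₂ = 0.1566 − 0.1556 = 0.0010.
0.0010 ± 0.04961 → (-0.0486, 0.0506).

(-0.0486, 0.0506)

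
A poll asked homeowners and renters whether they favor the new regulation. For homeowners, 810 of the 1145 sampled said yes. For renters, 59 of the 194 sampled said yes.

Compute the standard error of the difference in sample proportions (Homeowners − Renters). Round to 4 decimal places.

First, p̂₁ = 810/1145 = 0.7074; p̂₂ = 59/194 = 0.3041.
The two standard errors are √(0.7074×0.2926/1145) = 0.01345 and √(0.3041×0.6959/194) = 0.03303.
Because the samples are independent, SE_diff = √(0.01345² + 0.03303²) = 0.03566.

0.0357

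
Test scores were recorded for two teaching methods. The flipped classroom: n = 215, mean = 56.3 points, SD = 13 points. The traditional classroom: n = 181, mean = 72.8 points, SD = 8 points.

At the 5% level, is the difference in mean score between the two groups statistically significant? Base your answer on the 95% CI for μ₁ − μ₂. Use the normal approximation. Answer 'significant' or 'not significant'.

significant

Standard errors of each mean: 13/√215 = 0.8866 and 8/√181 = 0.5946.
SE(x̄₁ − x̄₂) = √(0.8866² + 0.5946²) = 1.0675 for independent samples with unequal variances.
With z* = 1.960, the margin is 1.960 × 1.0675 = 2.0923.
x̄₁ − x̄₂ = 56.3 − 72.8 = -16.5000; the interval is -16.5000 ± 2.0923 = (-18.5923, -14.4077).
The interval (-18.5923, -14.4077) does not contain 0, so the difference is significant.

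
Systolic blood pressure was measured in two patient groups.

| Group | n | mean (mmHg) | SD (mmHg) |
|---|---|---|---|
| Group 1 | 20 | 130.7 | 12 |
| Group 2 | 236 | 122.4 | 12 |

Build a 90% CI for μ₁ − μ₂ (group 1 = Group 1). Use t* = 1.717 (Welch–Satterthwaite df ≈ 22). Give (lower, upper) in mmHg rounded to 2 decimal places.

SE₁ = s₁/√n₁ = 12/√20 = 2.6833; SE₂ = 12/√236 = 0.7811.
Independent samples, unequal variances: SE_diff = √(SE₁² + SE₂²) = √(7.20009889 + 0.61011721) = 2.7947.
t* = 1.717, so margin of error = 1.717 × 2.7947 = 4.7985.
Difference in means = 130.7 − 122.4 = 8.3000.
8.3000 ± 4.7985 → (3.50, 13.10).

(3.50, 13.10)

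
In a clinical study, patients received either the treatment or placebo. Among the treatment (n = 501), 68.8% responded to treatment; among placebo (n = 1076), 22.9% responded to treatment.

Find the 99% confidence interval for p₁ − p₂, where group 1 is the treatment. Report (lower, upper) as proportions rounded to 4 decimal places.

Each SE is √(p̂(1−p̂)/n): √(0.6880·0.3120/501) = 0.02070 and √(0.2290·0.7710/1076) = 0.01281.
SE(p̂₁ − p̂₂) = √(SE₁² + SE₂²) = √(0.00042849 + 0.0001640961) = 0.02434, since the two samples are independent.
At 99% confidence z* = 2.576; margin = 2.576 × 0.02434 = 0.06270.
The difference is 0.6880 − 0.2290 = 0.4590, so the interval is 0.4590 ± 0.06270 = (0.3963, 0.5217).

(0.3963, 0.5217)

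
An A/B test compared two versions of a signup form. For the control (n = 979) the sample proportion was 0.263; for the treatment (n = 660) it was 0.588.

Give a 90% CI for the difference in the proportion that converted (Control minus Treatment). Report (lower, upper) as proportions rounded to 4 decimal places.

The two standard errors are √(0.2630×0.7370/979) = 0.01407 and √(0.5880×0.4120/660) = 0.01916.
Because the samples are independent, SE_diff = √(0.01407² + 0.01916²) = 0.02377.
Using z* = 1.645 for 90%, ME = 1.645 × 0.02377 = 0.03910.
p̂₁ − p̂₂ = -0.3250; interval -0.3250 ± 0.03910 gives (-0.3641, -0.2859).

(-0.3641, -0.2859)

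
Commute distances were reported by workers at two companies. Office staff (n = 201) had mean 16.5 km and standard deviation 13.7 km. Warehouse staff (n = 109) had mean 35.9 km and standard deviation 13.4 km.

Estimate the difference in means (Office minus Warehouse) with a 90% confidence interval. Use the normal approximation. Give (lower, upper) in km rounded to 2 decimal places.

(-22.04, -16.76)

Per-group SEs: s₁/√n₁ = 13.7/√201 = 0.9663, s₂/√n₂ = 13.4/√109 = 1.2835.
Unpooled SE of the difference: √(0.93373569 + 1.64737225) = 1.6066.
Margin of error = z* · SE = 1.645 × 1.6066 = 2.6429.
x̄₁ − x̄₂ = 16.5 − 35.9 = -19.4000.
CI: -19.4000 ± 2.6429 = (-22.04, -16.76).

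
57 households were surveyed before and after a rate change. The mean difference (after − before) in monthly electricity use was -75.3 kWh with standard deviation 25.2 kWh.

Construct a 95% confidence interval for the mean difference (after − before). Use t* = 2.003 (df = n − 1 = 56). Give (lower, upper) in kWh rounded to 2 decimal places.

(-81.99, -68.61)

This is a matched-pairs design, so SE = s_d/√n = 25.2/√57 = 3.3378.
Margin = 2.003 × 3.3378 = 6.6856; the interval is -75.3 ± 6.6856 = (-81.99, -68.61).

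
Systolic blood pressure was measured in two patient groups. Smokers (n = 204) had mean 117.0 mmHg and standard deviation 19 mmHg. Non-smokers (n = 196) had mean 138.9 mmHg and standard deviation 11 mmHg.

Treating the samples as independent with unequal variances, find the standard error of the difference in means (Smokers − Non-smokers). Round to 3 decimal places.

1.545

Standard errors of each mean: 19/√204 = 1.3303 and 11/√196 = 0.7857.
SE(x̄₁ − x̄₂) = √(1.3303² + 0.7857²) = 1.5450 for independent samples with unequal variances.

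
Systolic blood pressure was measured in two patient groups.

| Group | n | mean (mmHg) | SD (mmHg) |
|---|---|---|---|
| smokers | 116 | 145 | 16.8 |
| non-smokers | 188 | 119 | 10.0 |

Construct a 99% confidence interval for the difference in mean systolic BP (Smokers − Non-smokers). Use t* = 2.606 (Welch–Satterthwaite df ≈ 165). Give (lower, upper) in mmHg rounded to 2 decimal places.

Standard errors of each mean: 16.8/√116 = 1.5598 and 10.0/√188 = 0.7293.
SE(x̄₁ − x̄₂) = √(1.5598² + 0.7293²) = 1.7219 for independent samples with unequal variances.
With t* = 2.606, the margin is 2.606 × 1.7219 = 4.4873.
x̄₁ − x̄₂ = 145 − 119 = 26.0000; the interval is 26.0000 ± 4.4873 = (21.51, 30.49).

(21.51, 30.49)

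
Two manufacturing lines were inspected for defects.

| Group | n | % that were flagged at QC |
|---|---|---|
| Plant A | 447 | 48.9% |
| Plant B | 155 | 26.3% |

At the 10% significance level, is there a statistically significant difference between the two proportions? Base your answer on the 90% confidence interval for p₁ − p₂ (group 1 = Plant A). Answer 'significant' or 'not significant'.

SE₁ = √(p̂₁(1−p̂₁)/n₁) = √(0.4890·0.5110/447) = 0.02364; SE₂ = √(0.2630·0.7370/155) = 0.03536.
Independent samples: SE of the difference = √(SE₁² + SE₂²) = √(0.0005588496 + 0.0012503296) = 0.04253.
z* for 90% confidence is 1.645, so the margin of error is 1.645 × 0.04253 = 0.06996.
Point estimate p̂₁ − p̂₂ = 0.4890 − 0.2630 = 0.2260.
0.2260 ± 0.06996 → (0.15604, 0.29596).
The interval (0.15604, 0.29596) does not contain 0, so the difference is significant.

significant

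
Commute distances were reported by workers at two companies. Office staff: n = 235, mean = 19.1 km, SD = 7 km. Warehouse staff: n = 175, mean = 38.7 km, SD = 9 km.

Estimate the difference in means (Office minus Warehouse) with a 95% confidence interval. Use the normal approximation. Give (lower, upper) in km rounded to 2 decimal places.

Standard errors of each mean: 7/√235 = 0.4566 and 9/√175 = 0.6803.
SE(x̄₁ − x̄₂) = √(0.4566² + 0.6803²) = 0.8193 for independent samples with unequal variances.
With z* = 1.960, the margin is 1.960 × 0.8193 = 1.6058.
x̄₁ − x̄₂ = 19.1 − 38.7 = -19.6000; the interval is -19.6000 ± 1.6058 = (-21.21, -17.99).

(-21.21, -17.99)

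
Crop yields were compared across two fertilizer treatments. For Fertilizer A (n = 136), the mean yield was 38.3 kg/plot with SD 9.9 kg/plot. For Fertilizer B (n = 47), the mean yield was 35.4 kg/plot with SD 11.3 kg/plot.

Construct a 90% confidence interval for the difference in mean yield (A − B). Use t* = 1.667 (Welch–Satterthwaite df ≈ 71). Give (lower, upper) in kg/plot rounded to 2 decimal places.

(-0.19, 5.99)

Standard errors of each mean: 9.9/√136 = 0.8489 and 11.3/√47 = 1.6483.
SE(x̄₁ − x̄₂) = √(0.8489² + 1.6483²) = 1.8541 for independent samples with unequal variances.
With t* = 1.667, the margin is 1.667 × 1.8541 = 3.0908.
x̄₁ − x̄₂ = 38.3 − 35.4 = 2.9000; the interval is 2.9000 ± 3.0908 = (-0.19, 5.99).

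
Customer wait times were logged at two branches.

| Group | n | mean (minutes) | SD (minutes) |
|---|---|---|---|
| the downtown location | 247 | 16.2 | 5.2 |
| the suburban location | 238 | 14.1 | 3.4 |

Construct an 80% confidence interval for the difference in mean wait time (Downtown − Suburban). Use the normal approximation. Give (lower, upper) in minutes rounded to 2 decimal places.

SE₁ = s₁/√n₁ = 5.2/√247 = 0.3309; SE₂ = 3.4/√238 = 0.2204.
Independent samples, unequal variances: SE_diff = √(SE₁² + SE₂²) = √(0.10949481 + 0.04857616) = 0.3976.
z* = 1.282, so margin of error = 1.282 × 0.3976 = 0.5097.
Difference in means = 16.2 − 14.1 = 2.1000.
2.1000 ± 0.5097 → (1.59, 2.61).

(1.59, 2.61)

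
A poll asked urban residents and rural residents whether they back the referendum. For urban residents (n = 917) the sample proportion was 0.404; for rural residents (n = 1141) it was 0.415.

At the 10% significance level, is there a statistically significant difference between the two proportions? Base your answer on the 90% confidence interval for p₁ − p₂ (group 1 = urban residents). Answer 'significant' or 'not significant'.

Each SE is √(p̂(1−p̂)/n): √(0.4040·0.5960/917) = 0.01620 and √(0.4150·0.5850/1141) = 0.01459.
SE(p̂₁ − p̂₂) = √(SE₁² + SE₂²) = √(0.00026244 + 0.0002128681) = 0.02180, since the two samples are independent.
At 90% confidence z* = 1.645; margin = 1.645 × 0.02180 = 0.03586.
The difference is 0.4040 − 0.4150 = -0.0110, so the interval is -0.0110 ± 0.03586 = (-0.04686, 0.02486).
The interval (-0.04686, 0.02486) contains 0, so the difference is not significant.

not significant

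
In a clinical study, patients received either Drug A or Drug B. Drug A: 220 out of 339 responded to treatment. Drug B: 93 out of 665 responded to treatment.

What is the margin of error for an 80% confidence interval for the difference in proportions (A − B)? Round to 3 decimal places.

0.037

Sample proportions: 220/339 = 0.6490, 93/665 = 0.1398.
Each SE is √(p̂(1−p̂)/n): √(0.6490·0.3510/339) = 0.02592 and √(0.1398·0.8602/665) = 0.01345.
SE(p̂₁ − p̂₂) = √(SE₁² + SE₂²) = √(0.0006718464 + 0.0001809025) = 0.02920, since the two samples are independent.
At 80% confidence z* = 1.282; margin = 1.282 × 0.02920 = 0.03743.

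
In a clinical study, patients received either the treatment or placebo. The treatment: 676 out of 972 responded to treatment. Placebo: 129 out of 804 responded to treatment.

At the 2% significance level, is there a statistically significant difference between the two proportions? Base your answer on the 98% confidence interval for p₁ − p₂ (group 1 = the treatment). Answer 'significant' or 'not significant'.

significant

Sample proportions: 676/972 = 0.6955, 129/804 = 0.1604.
Each SE is √(p̂(1−p̂)/n): √(0.6955·0.3045/972) = 0.01476 and √(0.1604·0.8396/804) = 0.01294.
SE(p̂₁ − p̂₂) = √(SE₁² + SE₂²) = √(0.0002178576 + 0.0001674436) = 0.01963, since the two samples are independent.
At 98% confidence z* = 2.326; margin = 2.326 × 0.01963 = 0.04566.
The difference is 0.6955 − 0.1604 = 0.5351, so the interval is 0.5351 ± 0.04566 = (0.48944, 0.58076).
The interval (0.48944, 0.58076) does not contain 0, so the difference is significant.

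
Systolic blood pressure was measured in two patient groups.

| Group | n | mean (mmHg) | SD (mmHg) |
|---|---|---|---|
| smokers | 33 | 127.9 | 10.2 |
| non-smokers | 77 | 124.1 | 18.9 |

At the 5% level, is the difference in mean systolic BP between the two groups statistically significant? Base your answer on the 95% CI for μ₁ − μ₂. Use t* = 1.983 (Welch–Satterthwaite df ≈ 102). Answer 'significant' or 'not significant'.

Standard errors of each mean: 10.2/√33 = 1.7756 and 18.9/√77 = 2.1539.
SE(x̄₁ − x̄₂) = √(1.7756² + 2.1539²) = 2.7914 for independent samples with unequal variances.
With t* = 1.983, the margin is 1.983 × 2.7914 = 5.5353.
x̄₁ − x̄₂ = 127.9 − 124.1 = 3.8000; the interval is 3.8000 ± 5.5353 = (-1.7353, 9.3353).
The interval (-1.7353, 9.3353) contains 0, so the difference is not significant.

not significant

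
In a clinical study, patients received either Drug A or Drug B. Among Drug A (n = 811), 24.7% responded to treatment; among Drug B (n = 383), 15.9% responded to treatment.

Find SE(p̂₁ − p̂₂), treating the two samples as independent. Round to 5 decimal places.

0.02405

Each SE is √(p̂(1−p̂)/n): √(0.2470·0.7530/811) = 0.01514 and √(0.1590·0.8410/383) = 0.01869.
SE(p̂₁ − p̂₂) = √(SE₁² + SE₂²) = √(0.0002292196 + 0.0003493161) = 0.02405, since the two samples are independent.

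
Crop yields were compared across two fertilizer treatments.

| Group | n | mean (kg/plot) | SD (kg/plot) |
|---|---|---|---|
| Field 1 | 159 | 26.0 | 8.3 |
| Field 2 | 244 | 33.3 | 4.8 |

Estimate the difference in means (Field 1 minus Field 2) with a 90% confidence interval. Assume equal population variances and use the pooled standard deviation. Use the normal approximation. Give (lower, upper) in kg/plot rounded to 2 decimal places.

(-8.37, -6.23)

Pooled variance s_p² = [158·8.3² + 243·4.8²] / (159+244−2) = 41.1056, so s_p = 6.4114.
SE_diff = s_p·√(1/n₁ + 1/n₂) = 6.4114·√(1/159 + 1/244) = 0.6534.
z* = 1.645; margin = 1.645 × 0.6534 = 1.0748.
Difference = 26.0 − 33.3 = -7.3000.
-7.3000 ± 1.0748 → (-8.37, -6.23).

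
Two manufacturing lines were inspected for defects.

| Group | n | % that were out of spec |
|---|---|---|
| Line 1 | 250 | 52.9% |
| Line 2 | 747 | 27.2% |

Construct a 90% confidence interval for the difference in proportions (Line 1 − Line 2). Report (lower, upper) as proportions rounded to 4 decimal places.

SE₁ = √(p̂₁(1−p̂₁)/n₁) = √(0.5290·0.4710/250) = 0.03157; SE₂ = √(0.2720·0.7280/747) = 0.01628.
Independent samples: SE of the difference = √(SE₁² + SE₂²) = √(0.0009966649 + 0.0002650384) = 0.03552.
z* for 90% confidence is 1.645, so the margin of error is 1.645 × 0.03552 = 0.05843.
Point estimate p̂₁ − p̂₂ = 0.5290 − 0.2720 = 0.2570.
0.2570 ± 0.05843 → (0.1986, 0.3154).

(0.1986, 0.3154)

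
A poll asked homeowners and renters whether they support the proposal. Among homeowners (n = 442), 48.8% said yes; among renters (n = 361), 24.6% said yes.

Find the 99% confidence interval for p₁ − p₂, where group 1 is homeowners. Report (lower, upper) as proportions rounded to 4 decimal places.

(0.1574, 0.3266)

SE₁ = √(p̂₁(1−p̂₁)/n₁) = √(0.4880·0.5120/442) = 0.02378; SE₂ = √(0.2460·0.7540/361) = 0.02267.
Independent samples: SE of the difference = √(SE₁² + SE₂²) = √(0.0005654884 + 0.0005139289) = 0.03285.
z* for 99% confidence is 2.576, so the margin of error is 2.576 × 0.03285 = 0.08462.
Point estimate p̂₁ − p̂₂ = 0.4880 − 0.2460 = 0.2420.
0.2420 ± 0.08462 → (0.1574, 0.3266).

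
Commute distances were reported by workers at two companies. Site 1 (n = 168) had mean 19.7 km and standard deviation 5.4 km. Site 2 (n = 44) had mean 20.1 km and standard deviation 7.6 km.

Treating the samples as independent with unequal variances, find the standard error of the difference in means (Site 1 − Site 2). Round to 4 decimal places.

1.2191

Standard errors of each mean: 5.4/√168 = 0.4166 and 7.6/√44 = 1.1457.
SE(x̄₁ − x̄₂) = √(0.4166² + 1.1457²) = 1.2191 for independent samples with unequal variances.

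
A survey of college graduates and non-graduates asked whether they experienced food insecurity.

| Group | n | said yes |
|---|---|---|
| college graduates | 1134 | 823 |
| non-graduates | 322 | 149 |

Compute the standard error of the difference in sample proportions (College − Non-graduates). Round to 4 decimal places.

First, p̂₁ = 823/1134 = 0.7257; p̂₂ = 149/322 = 0.4627.
The two standard errors are √(0.7257×0.2743/1134) = 0.01325 and √(0.4627×0.5373/322) = 0.02779.
Because the samples are independent, SE_diff = √(0.01325² + 0.02779²) = 0.03079.

0.0308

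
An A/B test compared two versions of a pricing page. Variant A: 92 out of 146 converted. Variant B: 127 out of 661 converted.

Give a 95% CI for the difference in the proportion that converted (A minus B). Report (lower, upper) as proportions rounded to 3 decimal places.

Sample proportions: 92/146 = 0.6301, 127/661 = 0.1921.
Each SE is √(p̂(1−p̂)/n): √(0.6301·0.3699/146) = 0.03995 and √(0.1921·0.8079/661) = 0.01532.
SE(p̂₁ − p̂₂) = √(SE₁² + SE₂²) = √(0.0015960025 + 0.0002347024) = 0.04279, since the two samples are independent.
At 95% confidence z* = 1.960; margin = 1.960 × 0.04279 = 0.08387.
The difference is 0.6301 − 0.1921 = 0.4380, so the interval is 0.4380 ± 0.08387 = (0.354, 0.522).

(0.354, 0.522)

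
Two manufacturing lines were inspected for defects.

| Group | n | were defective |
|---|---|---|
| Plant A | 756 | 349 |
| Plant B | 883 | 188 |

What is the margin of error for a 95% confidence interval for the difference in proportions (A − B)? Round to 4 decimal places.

0.0446

p̂₁ = 349/756 = 0.4616 and p̂₂ = 188/883 = 0.2129.
SE₁ = √(p̂₁(1−p̂₁)/n₁) = √(0.4616·0.5384/756) = 0.01813; SE₂ = √(0.2129·0.7871/883) = 0.01378.
Independent samples: SE of the difference = √(SE₁² + SE₂²) = √(0.0003286969 + 0.0001898884) = 0.02277.
z* for 95% confidence is 1.960, so the margin of error is 1.960 × 0.02277 = 0.04463.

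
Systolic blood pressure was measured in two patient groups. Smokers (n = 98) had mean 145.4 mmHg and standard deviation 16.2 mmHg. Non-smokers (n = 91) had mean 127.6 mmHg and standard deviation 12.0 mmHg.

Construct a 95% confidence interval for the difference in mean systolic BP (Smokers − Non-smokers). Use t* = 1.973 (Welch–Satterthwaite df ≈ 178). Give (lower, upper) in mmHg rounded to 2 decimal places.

(13.73, 21.87)

Standard errors of each mean: 16.2/√98 = 1.6364 and 12.0/√91 = 1.2579.
SE(x̄₁ − x̄₂) = √(1.6364² + 1.2579²) = 2.0640 for independent samples with unequal variances.
With t* = 1.973, the margin is 1.973 × 2.0640 = 4.0723.
x̄₁ − x̄₂ = 145.4 − 127.6 = 17.8000; the interval is 17.8000 ± 4.0723 = (13.73, 21.87).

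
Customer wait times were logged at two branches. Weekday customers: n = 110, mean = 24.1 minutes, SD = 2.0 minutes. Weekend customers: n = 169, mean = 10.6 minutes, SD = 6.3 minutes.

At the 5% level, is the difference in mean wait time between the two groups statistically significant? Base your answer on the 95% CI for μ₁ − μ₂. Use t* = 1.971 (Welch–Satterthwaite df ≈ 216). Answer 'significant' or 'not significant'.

significant

Standard errors of each mean: 2.0/√110 = 0.1907 and 6.3/√169 = 0.4846.
SE(x̄₁ − x̄₂) = √(0.1907² + 0.4846²) = 0.5208 for independent samples with unequal variances.
With t* = 1.971, the margin is 1.971 × 0.5208 = 1.0265.
x̄₁ − x̄₂ = 24.1 − 10.6 = 13.5000; the interval is 13.5000 ± 1.0265 = (12.4735, 14.5265).
The interval (12.4735, 14.5265) does not contain 0, so the difference is significant.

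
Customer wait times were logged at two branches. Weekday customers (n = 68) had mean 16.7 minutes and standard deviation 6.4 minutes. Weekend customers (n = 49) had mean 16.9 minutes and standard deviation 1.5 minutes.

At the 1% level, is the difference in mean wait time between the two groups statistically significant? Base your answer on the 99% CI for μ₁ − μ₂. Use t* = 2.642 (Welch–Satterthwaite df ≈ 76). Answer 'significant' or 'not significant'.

Per-group SEs: s₁/√n₁ = 6.4/√68 = 0.7761, s₂/√n₂ = 1.5/√49 = 0.2143.
Unpooled SE of the difference: √(0.60233121 + 0.04592449) = 0.8051.
Margin of error = t* · SE = 2.642 × 0.8051 = 2.1271.
x̄₁ − x̄₂ = 16.7 − 16.9 = -0.2000.
CI: -0.2000 ± 2.1271 = (-2.3271, 1.9271).
The interval (-2.3271, 1.9271) contains 0, so the difference is not significant.

not significant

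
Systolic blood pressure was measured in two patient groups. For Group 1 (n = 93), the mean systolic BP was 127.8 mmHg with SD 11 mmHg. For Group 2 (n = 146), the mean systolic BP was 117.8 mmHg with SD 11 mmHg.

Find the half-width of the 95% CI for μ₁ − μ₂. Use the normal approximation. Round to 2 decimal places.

2.86

Per-group SEs: s₁/√n₁ = 11/√93 = 1.1406, s₂/√n₂ = 11/√146 = 0.9104.
Unpooled SE of the difference: √(1.30096836 + 0.82882816) = 1.4594.
Margin of error = z* · SE = 1.960 × 1.4594 = 2.8604.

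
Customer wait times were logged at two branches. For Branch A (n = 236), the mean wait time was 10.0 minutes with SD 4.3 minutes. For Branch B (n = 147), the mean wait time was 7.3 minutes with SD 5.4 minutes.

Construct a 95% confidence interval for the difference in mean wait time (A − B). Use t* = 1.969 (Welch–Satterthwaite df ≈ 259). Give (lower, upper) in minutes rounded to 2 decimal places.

(1.66, 3.74)

Standard errors of each mean: 4.3/√236 = 0.2799 and 5.4/√147 = 0.4454.
SE(x̄₁ − x̄₂) = √(0.2799² + 0.4454²) = 0.5260 for independent samples with unequal variances.
With t* = 1.969, the margin is 1.969 × 0.5260 = 1.0357.
x̄₁ − x̄₂ = 10.0 − 7.3 = 2.7000; the interval is 2.7000 ± 1.0357 = (1.66, 3.74).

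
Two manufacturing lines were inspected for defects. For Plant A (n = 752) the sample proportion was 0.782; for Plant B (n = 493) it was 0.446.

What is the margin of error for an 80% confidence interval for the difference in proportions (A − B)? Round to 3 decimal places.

Each SE is √(p̂(1−p̂)/n): √(0.7820·0.2180/752) = 0.01506 and √(0.4460·0.5540/493) = 0.02239.
SE(p̂₁ − p̂₂) = √(SE₁² + SE₂²) = √(0.0002268036 + 0.0005013121) = 0.02698, since the two samples are independent.
At 80% confidence z* = 1.282; margin = 1.282 × 0.02698 = 0.03459.

0.035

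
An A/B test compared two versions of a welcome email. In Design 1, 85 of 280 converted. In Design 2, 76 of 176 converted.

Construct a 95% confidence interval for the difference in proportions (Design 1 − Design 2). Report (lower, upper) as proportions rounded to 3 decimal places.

First, p̂₁ = 85/280 = 0.3036; p̂₂ = 76/176 = 0.4318.
The two standard errors are √(0.3036×0.6964/280) = 0.02748 and √(0.4318×0.5682/176) = 0.03734.
Because the samples are independent, SE_diff = √(0.02748² + 0.03734²) = 0.04636.
Using z* = 1.960 for 95%, ME = 1.960 × 0.04636 = 0.09087.
p̂₁ − p̂₂ = -0.1282; interval -0.1282 ± 0.09087 gives (-0.219, -0.037).

(-0.219, -0.037)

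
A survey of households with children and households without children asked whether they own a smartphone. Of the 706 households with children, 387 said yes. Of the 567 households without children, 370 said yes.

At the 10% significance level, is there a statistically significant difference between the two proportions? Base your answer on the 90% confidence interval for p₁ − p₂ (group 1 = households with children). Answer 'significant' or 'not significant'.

Sample proportions: 387/706 = 0.5482, 370/567 = 0.6526.
Each SE is √(p̂(1−p̂)/n): √(0.5482·0.4518/706) = 0.01873 and √(0.6526·0.3474/567) = 0.02000.
SE(p̂₁ − p̂₂) = √(SE₁² + SE₂²) = √(0.0003508129 + 0.0004) = 0.02740, since the two samples are independent.
At 90% confidence z* = 1.645; margin = 1.645 × 0.02740 = 0.04507.
The difference is 0.5482 − 0.6526 = -0.1044, so the interval is -0.1044 ± 0.04507 = (-0.14947, -0.05933).
The interval (-0.14947, -0.05933) does not contain 0, so the difference is significant.

significant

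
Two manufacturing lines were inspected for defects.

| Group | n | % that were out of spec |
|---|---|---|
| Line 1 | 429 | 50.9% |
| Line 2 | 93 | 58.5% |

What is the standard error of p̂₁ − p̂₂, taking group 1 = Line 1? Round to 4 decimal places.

Each SE is √(p̂(1−p̂)/n): √(0.5090·0.4910/429) = 0.02414 and √(0.5850·0.4150/93) = 0.05109.
SE(p̂₁ − p̂₂) = √(SE₁² + SE₂²) = √(0.0005827396 + 0.0026101881) = 0.05651, since the two samples are independent.

0.0565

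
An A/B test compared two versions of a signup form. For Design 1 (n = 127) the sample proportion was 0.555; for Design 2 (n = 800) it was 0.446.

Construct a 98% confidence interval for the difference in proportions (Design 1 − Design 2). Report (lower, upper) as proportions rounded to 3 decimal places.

(-0.001, 0.219)

The two standard errors are √(0.5550×0.4450/127) = 0.04410 and √(0.4460×0.5540/800) = 0.01757.
Because the samples are independent, SE_diff = √(0.04410² + 0.01757²) = 0.04747.
Using z* = 2.326 for 98%, ME = 2.326 × 0.04747 = 0.11042.
p̂₁ − p̂₂ = 0.1090; interval 0.1090 ± 0.11042 gives (-0.001, 0.219).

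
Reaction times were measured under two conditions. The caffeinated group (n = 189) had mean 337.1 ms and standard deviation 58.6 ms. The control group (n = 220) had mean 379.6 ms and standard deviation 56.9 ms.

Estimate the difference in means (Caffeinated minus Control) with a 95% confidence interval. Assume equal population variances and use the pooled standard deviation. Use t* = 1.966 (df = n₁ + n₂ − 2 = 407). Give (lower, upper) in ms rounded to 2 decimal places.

s_p = √[((n₁−1)s₁² + (n₂−1)s₂²)/(n₁+n₂−2)] = √[(188·58.6² + 219·56.9²)/407] = 57.6915.
SE = 57.6915·√(1/189 + 1/220) = 5.7218.
With t* = 1.966, margin = 1.966 × 5.7218 = 11.2491.
x̄₁ − x̄₂ = 337.1 − 379.6 = -42.5000; interval -42.5000 ± 11.2491 = (-53.75, -31.25).

(-53.75, -31.25)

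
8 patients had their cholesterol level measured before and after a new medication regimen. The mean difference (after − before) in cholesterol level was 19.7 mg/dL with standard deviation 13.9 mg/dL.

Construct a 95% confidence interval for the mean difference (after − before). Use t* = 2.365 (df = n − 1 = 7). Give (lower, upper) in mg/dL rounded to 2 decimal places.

This is a matched-pairs design, so SE = s_d/√n = 13.9/√8 = 4.9144.
Margin = 2.365 × 4.9144 = 11.6226; the interval is 19.7 ± 11.6226 = (8.08, 31.32).

(8.08, 31.32)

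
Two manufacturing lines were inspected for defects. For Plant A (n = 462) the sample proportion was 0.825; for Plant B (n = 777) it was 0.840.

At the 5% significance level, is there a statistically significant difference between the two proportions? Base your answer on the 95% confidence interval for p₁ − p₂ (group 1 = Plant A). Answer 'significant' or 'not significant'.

not significant

Each SE is √(p̂(1−p̂)/n): √(0.8250·0.1750/462) = 0.01768 and √(0.8400·0.1600/777) = 0.01315.
SE(p̂₁ − p̂₂) = √(SE₁² + SE₂²) = √(0.0003125824 + 0.0001729225) = 0.02203, since the two samples are independent.
At 95% confidence z* = 1.960; margin = 1.960 × 0.02203 = 0.04318.
The difference is 0.8250 − 0.8400 = -0.0150, so the interval is -0.0150 ± 0.04318 = (-0.05818, 0.02818).
The interval (-0.05818, 0.02818) contains 0, so the difference is not significant.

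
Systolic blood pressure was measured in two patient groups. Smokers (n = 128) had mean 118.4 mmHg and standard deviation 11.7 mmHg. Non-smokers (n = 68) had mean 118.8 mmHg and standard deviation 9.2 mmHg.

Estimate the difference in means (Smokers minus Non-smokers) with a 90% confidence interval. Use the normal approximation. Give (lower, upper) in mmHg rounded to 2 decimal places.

(-2.90, 2.10)

SE₁ = s₁/√n₁ = 11.7/√128 = 1.0341; SE₂ = 9.2/√68 = 1.1157.
Independent samples, unequal variances: SE_diff = √(SE₁² + SE₂²) = √(1.06936281 + 1.24478649) = 1.5212.
z* = 1.645, so margin of error = 1.645 × 1.5212 = 2.5024.
Difference in means = 118.4 − 118.8 = -0.4000.
-0.4000 ± 2.5024 → (-2.90, 2.10).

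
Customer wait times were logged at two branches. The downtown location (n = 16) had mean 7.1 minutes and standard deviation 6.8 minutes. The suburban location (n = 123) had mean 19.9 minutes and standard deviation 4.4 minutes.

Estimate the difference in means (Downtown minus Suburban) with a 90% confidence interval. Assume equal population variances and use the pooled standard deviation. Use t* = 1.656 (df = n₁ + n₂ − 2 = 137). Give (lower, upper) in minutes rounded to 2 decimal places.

(-14.88, -10.72)

s_p = √[((n₁−1)s₁² + (n₂−1)s₂²)/(n₁+n₂−2)] = √[(15·6.8² + 122·4.4²)/137] = 4.7226.
SE = 4.7226·√(1/16 + 1/123) = 1.2551.
With t* = 1.656, margin = 1.656 × 1.2551 = 2.0784.
x̄₁ − x̄₂ = 7.1 − 19.9 = -12.8000; interval -12.8000 ± 2.0784 = (-14.88, -10.72).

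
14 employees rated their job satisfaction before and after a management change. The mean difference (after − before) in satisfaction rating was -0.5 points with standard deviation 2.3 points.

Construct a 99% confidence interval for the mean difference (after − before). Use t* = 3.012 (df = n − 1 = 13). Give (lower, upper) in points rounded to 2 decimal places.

(-2.35, 1.35)

This is a matched-pairs design, so SE = s_d/√n = 2.3/√14 = 0.6147.
Margin = 3.012 × 0.6147 = 1.8515; the interval is -0.5 ± 1.8515 = (-2.35, 1.35).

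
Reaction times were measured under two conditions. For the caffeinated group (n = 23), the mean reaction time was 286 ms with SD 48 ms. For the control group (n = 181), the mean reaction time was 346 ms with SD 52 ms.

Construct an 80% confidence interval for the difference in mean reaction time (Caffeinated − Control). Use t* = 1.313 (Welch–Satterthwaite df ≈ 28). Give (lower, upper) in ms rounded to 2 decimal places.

SE₁ = s₁/√n₁ = 48/√23 = 10.0087; SE₂ = 52/√181 = 3.8651.
Independent samples, unequal variances: SE_diff = √(SE₁² + SE₂²) = √(100.17407569 + 14.93899801) = 10.7291.
t* = 1.313, so margin of error = 1.313 × 10.7291 = 14.0873.
Difference in means = 286 − 346 = -60.0000.
-60.0000 ± 14.0873 → (-74.09, -45.91).

(-74.09, -45.91)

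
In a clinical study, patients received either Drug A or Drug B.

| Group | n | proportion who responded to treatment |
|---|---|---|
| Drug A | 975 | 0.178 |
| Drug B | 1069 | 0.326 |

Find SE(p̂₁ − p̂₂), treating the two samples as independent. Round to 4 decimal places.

Each SE is √(p̂(1−p̂)/n): √(0.1780·0.8220/975) = 0.01225 and √(0.3260·0.6740/1069) = 0.01434.
SE(p̂₁ − p̂₂) = √(SE₁² + SE₂²) = √(0.0001500625 + 0.0002056356) = 0.01886, since the two samples are independent.

0.0189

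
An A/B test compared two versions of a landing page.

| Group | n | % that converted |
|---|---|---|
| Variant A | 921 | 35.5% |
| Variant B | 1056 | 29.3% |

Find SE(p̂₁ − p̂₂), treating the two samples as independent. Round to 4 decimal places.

Each SE is √(p̂(1−p̂)/n): √(0.3550·0.6450/921) = 0.01577 and √(0.2930·0.7070/1056) = 0.01401.
SE(p̂₁ − p̂₂) = √(SE₁² + SE₂²) = √(0.0002486929 + 0.0001962801) = 0.02109, since the two samples are independent.

0.0211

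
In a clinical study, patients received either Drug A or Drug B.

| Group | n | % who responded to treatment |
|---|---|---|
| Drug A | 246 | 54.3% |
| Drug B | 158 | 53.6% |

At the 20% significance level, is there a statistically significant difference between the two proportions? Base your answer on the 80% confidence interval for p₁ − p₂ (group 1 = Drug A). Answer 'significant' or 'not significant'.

SE₁ = √(p̂₁(1−p̂₁)/n₁) = √(0.5430·0.4570/246) = 0.03176; SE₂ = √(0.5360·0.4640/158) = 0.03967.
Independent samples: SE of the difference = √(SE₁² + SE₂²) = √(0.0010086976 + 0.0015737089) = 0.05082.
z* for 80% confidence is 1.282, so the margin of error is 1.282 × 0.05082 = 0.06515.
Point estimate p̂₁ − p̂₂ = 0.5430 − 0.5360 = 0.0070.
0.0070 ± 0.06515 → (-0.05815, 0.07215).
The interval (-0.05815, 0.07215) contains 0, so the difference is not significant.

not significant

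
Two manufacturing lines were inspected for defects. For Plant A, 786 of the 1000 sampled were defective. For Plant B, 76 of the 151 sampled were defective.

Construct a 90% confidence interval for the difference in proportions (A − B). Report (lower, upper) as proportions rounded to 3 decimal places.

(0.212, 0.353)

First, p̂₁ = 786/1000 = 0.7860; p̂₂ = 76/151 = 0.5033.
The two standard errors are √(0.7860×0.2140/1000) = 0.01297 and √(0.5033×0.4967/151) = 0.04069.
Because the samples are independent, SE_diff = √(0.01297² + 0.04069²) = 0.04271.
Using z* = 1.645 for 90%, ME = 1.645 × 0.04271 = 0.07026.
p̂₁ − p̂₂ = 0.2827; interval 0.2827 ± 0.07026 gives (0.212, 0.353).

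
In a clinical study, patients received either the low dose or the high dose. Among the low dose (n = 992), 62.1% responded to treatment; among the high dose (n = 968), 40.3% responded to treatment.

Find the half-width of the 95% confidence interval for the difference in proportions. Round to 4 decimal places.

0.0432

The two standard errors are √(0.6210×0.3790/992) = 0.01540 and √(0.4030×0.5970/968) = 0.01577.
Because the samples are independent, SE_diff = √(0.01540² + 0.01577²) = 0.02204.
Using z* = 1.960 for 95%, ME = 1.960 × 0.02204 = 0.04320.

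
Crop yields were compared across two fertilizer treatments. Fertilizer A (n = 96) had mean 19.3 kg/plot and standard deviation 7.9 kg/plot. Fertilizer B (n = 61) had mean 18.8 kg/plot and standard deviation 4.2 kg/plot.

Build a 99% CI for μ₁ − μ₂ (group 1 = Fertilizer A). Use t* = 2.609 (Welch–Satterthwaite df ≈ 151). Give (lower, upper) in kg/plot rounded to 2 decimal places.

SE₁ = s₁/√n₁ = 7.9/√96 = 0.8063; SE₂ = 4.2/√61 = 0.5378.
Independent samples, unequal variances: SE_diff = √(SE₁² + SE₂²) = √(0.65011969 + 0.28922884) = 0.9692.
t* = 2.609, so margin of error = 2.609 × 0.9692 = 2.5286.
Difference in means = 19.3 − 18.8 = 0.5000.
0.5000 ± 2.5286 → (-2.03, 3.03).

(-2.03, 3.03)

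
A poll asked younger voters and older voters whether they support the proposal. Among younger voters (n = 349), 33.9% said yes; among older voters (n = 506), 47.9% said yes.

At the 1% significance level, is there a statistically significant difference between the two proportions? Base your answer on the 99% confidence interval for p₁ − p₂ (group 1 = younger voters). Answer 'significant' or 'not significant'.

SE₁ = √(p̂₁(1−p̂₁)/n₁) = √(0.3390·0.6610/349) = 0.02534; SE₂ = √(0.4790·0.5210/506) = 0.02221.
Independent samples: SE of the difference = √(SE₁² + SE₂²) = √(0.0006421156 + 0.0004932841) = 0.03370.
z* for 99% confidence is 2.576, so the margin of error is 2.576 × 0.03370 = 0.08681.
Point estimate p̂₁ − p̂₂ = 0.3390 − 0.4790 = -0.1400.
-0.1400 ± 0.08681 → (-0.22681, -0.05319).
The interval (-0.22681, -0.05319) does not contain 0, so the difference is significant.

significant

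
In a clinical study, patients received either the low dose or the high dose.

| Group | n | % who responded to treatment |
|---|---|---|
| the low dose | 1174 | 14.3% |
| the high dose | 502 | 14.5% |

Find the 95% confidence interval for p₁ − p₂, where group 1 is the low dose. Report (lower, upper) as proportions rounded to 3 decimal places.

Each SE is √(p̂(1−p̂)/n): √(0.1430·0.8570/1174) = 0.01022 and √(0.1450·0.8550/502) = 0.01572.
SE(p̂₁ − p̂₂) = √(SE₁² + SE₂²) = √(0.0001044484 + 0.0002471184) = 0.01875, since the two samples are independent.
At 95% confidence z* = 1.960; margin = 1.960 × 0.01875 = 0.03675.
The difference is 0.1430 − 0.1450 = -0.0020, so the interval is -0.0020 ± 0.03675 = (-0.039, 0.035).

(-0.039, 0.035)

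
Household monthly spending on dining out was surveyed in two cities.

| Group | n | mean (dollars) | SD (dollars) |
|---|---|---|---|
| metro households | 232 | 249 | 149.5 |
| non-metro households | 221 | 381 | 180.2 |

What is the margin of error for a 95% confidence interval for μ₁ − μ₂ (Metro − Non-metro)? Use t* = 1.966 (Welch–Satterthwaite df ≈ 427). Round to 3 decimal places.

30.664

SE₁ = s₁/√n₁ = 149.5/√232 = 9.8152; SE₂ = 180.2/√221 = 12.1216.
Independent samples, unequal variances: SE_diff = √(SE₁² + SE₂²) = √(96.33815104 + 146.93318656) = 15.5972.
t* = 1.966, so margin of error = 1.966 × 15.5972 = 30.6641.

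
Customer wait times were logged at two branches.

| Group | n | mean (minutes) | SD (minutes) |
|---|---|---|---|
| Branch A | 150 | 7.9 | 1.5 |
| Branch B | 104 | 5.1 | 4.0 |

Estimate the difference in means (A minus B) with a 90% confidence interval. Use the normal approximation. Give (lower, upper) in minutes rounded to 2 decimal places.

(2.12, 3.48)

Standard errors of each mean: 1.5/√150 = 0.1225 and 4.0/√104 = 0.3922.
SE(x̄₁ − x̄₂) = √(0.1225² + 0.3922²) = 0.4109 for independent samples with unequal variances.
With z* = 1.645, the margin is 1.645 × 0.4109 = 0.6759.
x̄₁ − x̄₂ = 7.9 − 5.1 = 2.8000; the interval is 2.8000 ± 0.6759 = (2.12, 3.48).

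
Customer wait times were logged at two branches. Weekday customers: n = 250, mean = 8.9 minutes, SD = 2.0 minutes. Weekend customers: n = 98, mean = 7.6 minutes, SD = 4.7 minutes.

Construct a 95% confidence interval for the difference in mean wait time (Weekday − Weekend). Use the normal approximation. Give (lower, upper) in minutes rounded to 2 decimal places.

(0.34, 2.26)

SE₁ = s₁/√n₁ = 2.0/√250 = 0.1265; SE₂ = 4.7/√98 = 0.4748.
Independent samples, unequal variances: SE_diff = √(SE₁² + SE₂²) = √(0.01600225 + 0.22543504) = 0.4914.
z* = 1.960, so margin of error = 1.960 × 0.4914 = 0.9631.
Difference in means = 8.9 − 7.6 = 1.3000.
1.3000 ± 0.9631 → (0.34, 2.26).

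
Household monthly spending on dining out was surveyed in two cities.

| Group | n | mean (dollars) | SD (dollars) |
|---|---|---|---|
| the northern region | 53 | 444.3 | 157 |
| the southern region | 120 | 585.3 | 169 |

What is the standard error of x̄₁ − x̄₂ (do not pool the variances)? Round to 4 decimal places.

SE₁ = s₁/√n₁ = 157/√53 = 21.5656; SE₂ = 169/√120 = 15.4275.
Independent samples, unequal variances: SE_diff = √(SE₁² + SE₂²) = √(465.07510336 + 238.00775625) = 26.5157.

26.5157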